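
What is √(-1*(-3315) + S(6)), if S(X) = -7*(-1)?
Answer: √3322 ≈ 57.637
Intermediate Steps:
S(X) = 7
√(-1*(-3315) + S(6)) = √(-1*(-3315) + 7) = √(3315 + 7) = √3322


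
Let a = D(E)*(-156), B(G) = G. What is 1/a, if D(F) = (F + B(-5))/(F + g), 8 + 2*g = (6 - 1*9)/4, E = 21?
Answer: -133/19968 ≈ -0.0066607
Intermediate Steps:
g = -35/8 (g = -4 + ((6 - 1*9)/4)/2 = -4 + ((6 - 9)*(¼))/2 = -4 + (-3*¼)/2 = -4 + (½)*(-¾) = -4 - 3/8 = -35/8 ≈ -4.3750)
D(F) = (-5 + F)/(-35/8 + F) (D(F) = (F - 5)/(F - 35/8) = (-5 + F)/(-35/8 + F))
a = -19968/133 (a = (8*(-5 + 21)/(-35 + 8*21))*(-156) = (8*16/(-35 + 168))*(-156) = (8*16/133)*(-156) = (8*(1/133)*16)*(-156) = (128/133)*(-156) = -19968/133 ≈ -150.14)
1/a = 1/(-19968/133) = -133/19968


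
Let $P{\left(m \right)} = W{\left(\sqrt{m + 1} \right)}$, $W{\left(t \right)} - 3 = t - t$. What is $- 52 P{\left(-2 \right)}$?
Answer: $-156$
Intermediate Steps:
$W{\left(t \right)} = 3$ ($W{\left(t \right)} = 3 + \left(t - t\right) = 3 + 0 = 3$)
$P{\left(m \right)} = 3$
$- 52 P{\left(-2 \right)} = \left(-52\right) 3 = -156$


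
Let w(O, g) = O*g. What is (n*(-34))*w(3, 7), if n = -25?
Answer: 17850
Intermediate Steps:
(n*(-34))*w(3, 7) = (-25*(-34))*(3*7) = 850*21 = 17850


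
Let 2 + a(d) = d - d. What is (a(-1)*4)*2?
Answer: -16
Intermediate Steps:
a(d) = -2 (a(d) = -2 + (d - d) = -2 + 0 = -2)
(a(-1)*4)*2 = -2*4*2 = -8*2 = -16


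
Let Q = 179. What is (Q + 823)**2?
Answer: 1004004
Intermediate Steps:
(Q + 823)**2 = (179 + 823)**2 = 1002**2 = 1004004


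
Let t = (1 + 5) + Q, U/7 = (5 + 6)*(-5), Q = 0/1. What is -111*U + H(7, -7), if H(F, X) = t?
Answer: 42741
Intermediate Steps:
Q = 0 (Q = 0*1 = 0)
U = -385 (U = 7*((5 + 6)*(-5)) = 7*(11*(-5)) = 7*(-55) = -385)
t = 6 (t = (1 + 5) + 0 = 6 + 0 = 6)
H(F, X) = 6
-111*U + H(7, -7) = -111*(-385) + 6 = 42735 + 6 = 42741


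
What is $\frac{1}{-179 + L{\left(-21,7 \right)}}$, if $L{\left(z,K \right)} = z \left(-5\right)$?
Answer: $- \frac{1}{74} \approx -0.013514$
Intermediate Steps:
$L{\left(z,K \right)} = - 5 z$
$\frac{1}{-179 + L{\left(-21,7 \right)}} = \frac{1}{-179 - -105} = \frac{1}{-179 + 105} = \frac{1}{-74} = - \frac{1}{74}$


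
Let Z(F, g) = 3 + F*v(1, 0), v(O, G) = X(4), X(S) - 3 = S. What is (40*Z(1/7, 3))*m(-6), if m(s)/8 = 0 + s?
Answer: -7680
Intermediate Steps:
X(S) = 3 + S
v(O, G) = 7 (v(O, G) = 3 + 4 = 7)
m(s) = 8*s (m(s) = 8*(0 + s) = 8*s)
Z(F, g) = 3 + 7*F (Z(F, g) = 3 + F*7 = 3 + 7*F)
(40*Z(1/7, 3))*m(-6) = (40*(3 + 7*(1/7)))*(8*(-6)) = (40*(3 + 7*(1*(1/7))))*(-48) = (40*(3 + 7*(1/7)))*(-48) = (40*(3 + 1))*(-48) = (40*4)*(-48) = 160*(-48) = -7680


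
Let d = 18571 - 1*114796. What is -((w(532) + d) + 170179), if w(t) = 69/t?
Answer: -39343597/532 ≈ -73954.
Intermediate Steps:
d = -96225 (d = 18571 - 114796 = -96225)
-((w(532) + d) + 170179) = -((69/532 - 96225) + 170179) = -(-51191631/532 + 170179) = -1*39343597/532 = -39343597/532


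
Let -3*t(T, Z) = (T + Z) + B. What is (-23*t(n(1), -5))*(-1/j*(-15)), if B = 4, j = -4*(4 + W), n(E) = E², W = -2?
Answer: 0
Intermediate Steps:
j = -8 (j = -4*(4 - 2) = -4*2 = -8)
t(T, Z) = -4/3 - T/3 - Z/3 (t(T, Z) = -((T + Z) + 4)/3 = -(4 + T + Z)/3 = -4/3 - T/3 - Z/3)
(-23*t(n(1), -5))*(-1/j*(-15)) = (-23*(-4/3 - ⅓*1² - ⅓*(-5)))*(-1/(-8)*(-15)) = (-23*(-4/3 - ⅓*1 + 5/3))*(-1*(-⅛)*(-15)) = (-23*(-4/3 - ⅓ + 5/3))*((⅛)*(-15)) = -23*0*(-15/8) = 0*(-15/8) = 0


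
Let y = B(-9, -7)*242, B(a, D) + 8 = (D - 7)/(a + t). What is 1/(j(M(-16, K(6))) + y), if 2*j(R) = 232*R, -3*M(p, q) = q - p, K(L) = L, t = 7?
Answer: -3/3278 ≈ -0.00091519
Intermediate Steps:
B(a, D) = -8 + (-7 + D)/(7 + a) (B(a, D) = -8 + (D - 7)/(a + 7) = -8 + (-7 + D)/(7 + a))
M(p, q) = -q/3 + p/3 (M(p, q) = -(q - p)/3 = -q/3 + p/3)
j(R) = 116*R (j(R) = (232*R)/2 = 116*R)
y = -242 (y = ((-63 - 7 - 8*(-9))/(7 - 9))*242 = ((-63 - 7 + 72)/(-2))*242 = -½*2*242 = -1*242 = -242)
1/(j(M(-16, K(6))) + y) = 1/(116*(-⅓*6 + (⅓)*(-16)) - 242) = 1/(116*(-2 - 16/3) - 242) = 1/(116*(-22/3) - 242) = 1/(-2552/3 - 242) = 1/(-3278/3) = -3/3278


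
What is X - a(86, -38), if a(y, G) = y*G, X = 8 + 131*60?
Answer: 11136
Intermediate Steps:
X = 7868 (X = 8 + 7860 = 7868)
a(y, G) = G*y
X - a(86, -38) = 7868 - (-38)*86 = 7868 - 1*(-3268) = 7868 + 3268 = 11136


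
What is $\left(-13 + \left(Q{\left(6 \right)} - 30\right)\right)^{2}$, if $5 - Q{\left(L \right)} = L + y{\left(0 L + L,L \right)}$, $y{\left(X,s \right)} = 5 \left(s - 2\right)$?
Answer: $4096$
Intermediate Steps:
$y{\left(X,s \right)} = -10 + 5 s$ ($y{\left(X,s \right)} = 5 \left(-2 + s\right) = -10 + 5 s$)
$Q{\left(L \right)} = 15 - 6 L$ ($Q{\left(L \right)} = 5 - \left(L + \left(-10 + 5 L\right)\right) = 5 - \left(-10 + 6 L\right) = 15 - 6 L$)
$\left(-13 + \left(Q{\left(6 \right)} - 30\right)\right)^{2} = \left(-13 + \left(\left(15 - 36\right) - 30\right)\right)^{2} = \left(-13 - 51\right)^{2} = \left(-64\right)^{2} = 4096$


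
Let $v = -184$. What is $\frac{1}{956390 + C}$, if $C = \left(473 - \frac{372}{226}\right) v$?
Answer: $\frac{113}{98271678} \approx 1.1499 \cdot 10^{-6}$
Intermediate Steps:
$C = - \frac{9800392}{113}$ ($C = \left(473 - \frac{372}{226}\right) \left(-184\right) = \left(473 - \frac{186}{113}\right) \left(-184\right) = \frac{53263}{113} \left(-184\right) = - \frac{9800392}{113} \approx -86729.0$)
$\frac{1}{956390 + C} = \frac{1}{956390 - \frac{9800392}{113}} = \frac{1}{\frac{98271678}{113}} = \frac{113}{98271678}$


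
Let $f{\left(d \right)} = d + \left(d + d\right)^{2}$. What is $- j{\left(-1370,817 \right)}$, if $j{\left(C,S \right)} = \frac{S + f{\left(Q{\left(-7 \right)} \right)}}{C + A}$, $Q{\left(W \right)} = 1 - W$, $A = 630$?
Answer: $\frac{1081}{740} \approx 1.4608$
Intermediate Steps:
$f{\left(d \right)} = d + 4 d^{2}$ ($f{\left(d \right)} = d + \left(2 d\right)^{2} = d + 4 d^{2}$)
$j{\left(C,S \right)} = \frac{264 + S}{630 + C}$ ($j{\left(C,S \right)} = \frac{S + \left(1 - -7\right) \left(1 + 4 \left(1 - -7\right)\right)}{C + 630} = \frac{S + \left(1 + 7\right) \left(1 + 4 \left(1 + 7\right)\right)}{630 + C} = \frac{S + 8 \left(1 + 4 \cdot 8\right)}{630 + C} = \frac{S + 8 \left(1 + 32\right)}{630 + C} = \frac{S + 8 \cdot 33}{630 + C} = \frac{S + 264}{630 + C} = \frac{264 + S}{630 + C}$)
$- j{\left(-1370,817 \right)} = - \frac{264 + 817}{630 - 1370} = - \frac{1081}{-740} = - \frac{\left(-1\right) 1081}{740} = \left(-1\right) \left(- \frac{1081}{740}\right) = \frac{1081}{740}$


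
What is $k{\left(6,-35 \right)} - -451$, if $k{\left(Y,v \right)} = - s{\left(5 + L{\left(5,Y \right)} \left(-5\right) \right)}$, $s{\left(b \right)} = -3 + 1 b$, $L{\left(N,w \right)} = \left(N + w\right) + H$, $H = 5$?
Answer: $529$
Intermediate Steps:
$L{\left(N,w \right)} = 5 + N + w$ ($L{\left(N,w \right)} = \left(N + w\right) + 5 = 5 + N + w$)
$s{\left(b \right)} = -3 + b$
$k{\left(Y,v \right)} = 48 + 5 Y$ ($k{\left(Y,v \right)} = - (-3 + \left(5 + \left(5 + 5 + Y\right) \left(-5\right)\right)) = - (-3 + \left(5 + \left(10 + Y\right) \left(-5\right)\right)) = - (-3 + \left(5 - \left(50 + 5 Y\right)\right)) = - (-3 - \left(45 + 5 Y\right)) = - (-48 - 5 Y) = 48 + 5 Y$)
$k{\left(6,-35 \right)} - -451 = \left(48 + 5 \cdot 6\right) - -451 = \left(48 + 30\right) + \left(-14 + 465\right) = 78 + 451 = 529$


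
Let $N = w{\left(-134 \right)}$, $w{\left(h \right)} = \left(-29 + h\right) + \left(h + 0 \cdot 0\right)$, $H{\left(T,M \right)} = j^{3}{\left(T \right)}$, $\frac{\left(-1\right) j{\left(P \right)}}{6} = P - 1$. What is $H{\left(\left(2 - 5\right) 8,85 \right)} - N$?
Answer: $3375297$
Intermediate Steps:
$j{\left(P \right)} = 6 - 6 P$ ($j{\left(P \right)} = - 6 \left(P - 1\right) = - 6 \left(-1 + P\right) = 6 - 6 P$)
$H{\left(T,M \right)} = \left(6 - 6 T\right)^{3}$
$w{\left(h \right)} = -29 + 2 h$ ($w{\left(h \right)} = \left(-29 + h\right) + \left(h + 0\right) = \left(-29 + h\right) + h = -29 + 2 h$)
$N = -297$ ($N = -29 + 2 \left(-134\right) = -29 - 268 = -297$)
$H{\left(\left(2 - 5\right) 8,85 \right)} - N = - 216 \left(-1 + \left(2 - 5\right) 8\right)^{3} - -297 = - 216 \left(-1 - 24\right)^{3} + 297 = - 216 \left(-25\right)^{3} + 297 = \left(-216\right) \left(-15625\right) + 297 = 3375000 + 297 = 3375297$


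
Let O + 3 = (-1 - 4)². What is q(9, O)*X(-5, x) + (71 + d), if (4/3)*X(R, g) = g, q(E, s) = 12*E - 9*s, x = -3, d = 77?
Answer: 701/2 ≈ 350.50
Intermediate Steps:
O = 22 (O = -3 + (-1 - 4)² = -3 + (-5)² = -3 + 25 = 22)
q(E, s) = -9*s + 12*E
X(R, g) = 3*g/4
q(9, O)*X(-5, x) + (71 + d) = (-9*22 + 12*9)*((¾)*(-3)) + (71 + 77) = (-198 + 108)*(-9/4) + 148 = -90*(-9/4) + 148 = 405/2 + 148 = 701/2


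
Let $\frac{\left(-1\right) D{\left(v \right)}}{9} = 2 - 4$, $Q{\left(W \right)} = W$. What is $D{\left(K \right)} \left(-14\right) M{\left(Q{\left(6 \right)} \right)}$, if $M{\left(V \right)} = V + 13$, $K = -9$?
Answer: $-4788$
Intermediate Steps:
$M{\left(V \right)} = 13 + V$
$D{\left(v \right)} = 18$ ($D{\left(v \right)} = - 9 \left(2 - 4\right) = \left(-9\right) \left(-2\right) = 18$)
$D{\left(K \right)} \left(-14\right) M{\left(Q{\left(6 \right)} \right)} = 18 \left(-14\right) \left(13 + 6\right) = \left(-252\right) 19 = -4788$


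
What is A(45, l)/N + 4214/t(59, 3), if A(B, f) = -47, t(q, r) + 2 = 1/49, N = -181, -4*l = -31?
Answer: -37369407/17557 ≈ -2128.5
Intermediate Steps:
l = 31/4 (l = -¼*(-31) = 31/4 ≈ 7.7500)
t(q, r) = -97/49 (t(q, r) = -2 + 1/49 = -97/49)
A(45, l)/N + 4214/t(59, 3) = -47/(-181) + 4214/(-97/49) = -47*(-1/181) + 4214*(-49/97) = 47/181 - 206486/97 = -37369407/17557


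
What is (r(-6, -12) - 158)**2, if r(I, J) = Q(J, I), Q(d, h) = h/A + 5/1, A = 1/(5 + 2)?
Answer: 38025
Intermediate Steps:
A = 1/7 ≈ 0.14286
Q(d, h) = 5 + 7*h (Q(d, h) = h/(1/7) + 5/1 = h*7 + 5*1 = 7*h + 5 = 5 + 7*h)
r(I, J) = 5 + 7*I
(r(-6, -12) - 158)**2 = ((5 + 7*(-6)) - 158)**2 = ((5 - 42) - 158)**2 = (-37 - 158)**2 = (-195)**2 = 38025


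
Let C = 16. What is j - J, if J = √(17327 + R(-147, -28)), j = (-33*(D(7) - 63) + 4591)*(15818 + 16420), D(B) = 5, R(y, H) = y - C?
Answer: 209708190 - 2*√4291 ≈ 2.0971e+8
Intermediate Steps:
R(y, H) = -16 + y (R(y, H) = y - 1*16 = y - 16 = -16 + y)
j = 209708190 (j = (-33*(5 - 63) + 4591)*(15818 + 16420) = (-33*(-58) + 4591)*32238 = (1914 + 4591)*32238 = 6505*32238 = 209708190)
J = 2*√4291 (J = √(17327 + (-16 - 147)) = √(17327 - 163) = √17164 = 2*√4291 ≈ 131.01)
j - J = 209708190 - 2*√4291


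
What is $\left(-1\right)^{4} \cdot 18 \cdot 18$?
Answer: $324$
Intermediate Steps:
$\left(-1\right)^{4} \cdot 18 \cdot 18 = 1 \cdot 18 \cdot 18 = 18 \cdot 18 = 324$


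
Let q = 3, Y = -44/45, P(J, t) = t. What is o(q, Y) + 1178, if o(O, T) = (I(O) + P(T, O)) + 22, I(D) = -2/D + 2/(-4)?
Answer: 7211/6 ≈ 1201.8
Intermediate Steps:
Y = -44/45 (Y = -44*1/45 = -44/45 ≈ -0.97778)
I(D) = -½ - 2/D (I(D) = -2/D + 2*(-¼) = -2/D - ½ = -½ - 2/D)
o(O, T) = 22 + O + (-4 - O)/(2*O) (o(O, T) = ((-4 - O)/(2*O) + O) + 22 = (O + (-4 - O)/(2*O)) + 22 = 22 + O + (-4 - O)/(2*O))
o(q, Y) + 1178 = (43/2 + 3 - 2/3) + 1178 = (43/2 + 3 - 2*⅓) + 1178 = (43/2 + 3 - ⅔) + 1178 = 143/6 + 1178 = 7211/6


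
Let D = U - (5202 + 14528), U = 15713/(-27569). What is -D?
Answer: 28629057/1451 ≈ 19731.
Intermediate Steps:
U = -827/1451 (U = 15713*(-1/27569) = -827/1451 ≈ -0.56995)
D = -28629057/1451 (D = -827/1451 - (5202 + 14528) = -827/1451 - 1*19730 = -827/1451 - 19730 = -28629057/1451 ≈ -19731.)
-D = -1*(-28629057/1451) = 28629057/1451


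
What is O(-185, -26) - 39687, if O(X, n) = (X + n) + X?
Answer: -40083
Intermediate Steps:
O(X, n) = n + 2*X
O(-185, -26) - 39687 = (-26 + 2*(-185)) - 39687 = (-26 - 370) - 39687 = -396 - 39687 = -40083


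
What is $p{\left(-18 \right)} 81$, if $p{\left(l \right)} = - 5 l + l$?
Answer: $5832$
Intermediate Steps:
$p{\left(l \right)} = - 4 l$
$p{\left(-18 \right)} 81 = \left(-4\right) \left(-18\right) 81 = 72 \cdot 81 = 5832$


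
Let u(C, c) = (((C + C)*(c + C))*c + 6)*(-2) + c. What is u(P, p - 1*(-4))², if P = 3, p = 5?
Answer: 1687401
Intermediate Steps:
u(C, c) = -12 + c - 4*C*c*(C + c) (u(C, c) = (((2*C)*(C + c))*c + 6)*(-2) + c = ((2*C*(C + c))*c + 6)*(-2) + c = (2*C*c*(C + c) + 6)*(-2) + c = (6 + 2*C*c*(C + c))*(-2) + c = (-12 - 4*C*c*(C + c)) + c = -12 + c - 4*C*c*(C + c))
u(P, p - 1*(-4))² = (-12 + (5 - 1*(-4)) - 4*3*(5 - 1*(-4))² - 4*(5 - 1*(-4))*3²)² = (-12 + (5 + 4) - 4*3*(5 + 4)² - 4*(5 + 4)*9)² = (-12 + 9 - 4*3*9² - 4*9*9)² = (-12 + 9 - 4*3*81 - 324)² = (-12 + 9 - 972 - 324)² = (-1299)² = 1687401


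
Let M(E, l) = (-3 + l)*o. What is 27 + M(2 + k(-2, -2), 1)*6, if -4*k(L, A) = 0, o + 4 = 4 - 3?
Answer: 63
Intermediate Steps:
o = -3 (o = -4 + (4 - 3) = -4 + 1 = -3)
k(L, A) = 0 (k(L, A) = -¼*0 = 0)
M(E, l) = 9 - 3*l (M(E, l) = (-3 + l)*(-3) = 9 - 3*l)
27 + M(2 + k(-2, -2), 1)*6 = 27 + (9 - 3*1)*6 = 27 + (9 - 3)*6 = 27 + 6*6 = 27 + 36 = 63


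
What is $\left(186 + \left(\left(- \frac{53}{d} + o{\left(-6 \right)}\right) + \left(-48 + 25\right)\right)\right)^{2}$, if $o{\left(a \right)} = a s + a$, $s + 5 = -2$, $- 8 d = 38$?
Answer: $\frac{15944049}{361} \approx 44166.0$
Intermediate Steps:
$d = - \frac{19}{4}$ ($d = \left(- \frac{1}{8}\right) 38 = - \frac{19}{4} \approx -4.75$)
$s = -7$ ($s = -5 - 2 = -7$)
$o{\left(a \right)} = - 6 a$ ($o{\left(a \right)} = a \left(-7\right) + a = - 7 a + a = - 6 a$)
$\left(186 + \left(\left(- \frac{53}{d} + o{\left(-6 \right)}\right) + \left(-48 + 25\right)\right)\right)^{2} = \left(186 + \left(\left(- \frac{53}{- \frac{19}{4}} - -36\right) + \left(-48 + 25\right)\right)\right)^{2} = \left(186 + \left(\left(\left(-53\right) \left(- \frac{4}{19}\right) + 36\right) - 23\right)\right)^{2} = \left(186 + \left(\left(\frac{212}{19} + 36\right) - 23\right)\right)^{2} = \left(186 + \left(\frac{896}{19} - 23\right)\right)^{2} = \left(186 + \frac{459}{19}\right)^{2} = \left(\frac{3993}{19}\right)^{2} = \frac{15944049}{361}$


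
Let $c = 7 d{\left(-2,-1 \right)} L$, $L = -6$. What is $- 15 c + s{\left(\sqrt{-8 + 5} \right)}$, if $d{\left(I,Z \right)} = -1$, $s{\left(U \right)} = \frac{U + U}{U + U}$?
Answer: $-629$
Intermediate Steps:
$s{\left(U \right)} = 1$ ($s{\left(U \right)} = \frac{2 U}{2 U} = 2 U \frac{1}{2 U} = 1$)
$c = 42$ ($c = 7 \left(-1\right) \left(-6\right) = \left(-7\right) \left(-6\right) = 42$)
$- 15 c + s{\left(\sqrt{-8 + 5} \right)} = \left(-15\right) 42 + 1 = -630 + 1 = -629$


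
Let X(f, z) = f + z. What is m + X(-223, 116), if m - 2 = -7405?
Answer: -7510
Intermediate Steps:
m = -7403 (m = 2 - 7405 = -7403)
m + X(-223, 116) = -7403 + (-223 + 116) = -7403 - 107 = -7510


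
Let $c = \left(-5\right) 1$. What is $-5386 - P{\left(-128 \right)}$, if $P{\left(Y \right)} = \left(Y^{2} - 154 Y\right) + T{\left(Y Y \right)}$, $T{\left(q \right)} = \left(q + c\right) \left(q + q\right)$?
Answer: $-536748554$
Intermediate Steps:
$c = -5$
$T{\left(q \right)} = 2 q \left(-5 + q\right)$ ($T{\left(q \right)} = \left(q - 5\right) \left(q + q\right) = \left(-5 + q\right) 2 q = 2 q \left(-5 + q\right)$)
$P{\left(Y \right)} = Y^{2} - 154 Y + 2 Y^{2} \left(-5 + Y^{2}\right)$ ($P{\left(Y \right)} = \left(Y^{2} - 154 Y\right) + 2 Y Y \left(-5 + Y Y\right) = \left(Y^{2} - 154 Y\right) + 2 Y^{2} \left(-5 + Y^{2}\right) = Y^{2} - 154 Y + 2 Y^{2} \left(-5 + Y^{2}\right)$)
$-5386 - P{\left(-128 \right)} = -5386 - - 128 \left(-154 - -1152 + 2 \left(-128\right)^{3}\right) = -5386 - - 128 \left(-154 + 1152 + 2 \left(-2097152\right)\right) = -5386 - - 128 \left(-154 + 1152 - 4194304\right) = -5386 - \left(-128\right) \left(-4193306\right) = -5386 - 536743168 = -536748554$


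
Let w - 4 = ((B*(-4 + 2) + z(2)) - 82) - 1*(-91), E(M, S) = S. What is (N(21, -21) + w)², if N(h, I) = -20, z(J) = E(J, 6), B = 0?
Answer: 1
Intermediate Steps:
z(J) = 6
w = 19 (w = 4 + (((0*(-4 + 2) + 6) - 82) - 1*(-91)) = 4 + (((0*(-2) + 6) - 82) + 91) = 4 + (((0 + 6) - 82) + 91) = 4 + ((6 - 82) + 91) = 4 + (-76 + 91) = 4 + 15 = 19)
(N(21, -21) + w)² = (-20 + 19)² = (-1)² = 1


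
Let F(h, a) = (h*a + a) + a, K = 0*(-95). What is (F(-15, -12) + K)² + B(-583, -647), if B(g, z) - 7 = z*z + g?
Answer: 442369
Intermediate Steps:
B(g, z) = 7 + g + z² (B(g, z) = 7 + (z*z + g) = 7 + (z² + g) = 7 + (g + z²) = 7 + g + z²)
K = 0
F(h, a) = 2*a + a*h (F(h, a) = (a*h + a) + a = (a + a*h) + a = 2*a + a*h)
(F(-15, -12) + K)² + B(-583, -647) = (-12*(2 - 15) + 0)² + (7 - 583 + (-647)²) = (-12*(-13) + 0)² + (7 - 583 + 418609) = (156 + 0)² + 418033 = 156² + 418033 = 24336 + 418033 = 442369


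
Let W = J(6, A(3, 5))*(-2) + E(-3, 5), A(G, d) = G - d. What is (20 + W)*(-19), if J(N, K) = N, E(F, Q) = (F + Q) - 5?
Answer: -95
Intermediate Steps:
E(F, Q) = -5 + F + Q
W = -15 (W = 6*(-2) + (-5 - 3 + 5) = -12 - 3 = -15)
(20 + W)*(-19) = (20 - 15)*(-19) = 5*(-19) = -95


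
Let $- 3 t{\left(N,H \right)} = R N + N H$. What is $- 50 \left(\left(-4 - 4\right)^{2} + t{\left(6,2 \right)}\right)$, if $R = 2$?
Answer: $-2800$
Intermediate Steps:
$t{\left(N,H \right)} = - \frac{2 N}{3} - \frac{H N}{3}$ ($t{\left(N,H \right)} = - \frac{2 N + N H}{3} = - \frac{2 N + H N}{3} = - \frac{2 N}{3} - \frac{H N}{3}$)
$- 50 \left(\left(-4 - 4\right)^{2} + t{\left(6,2 \right)}\right) = - 50 \left(\left(-4 - 4\right)^{2} - 2 \left(2 + 2\right)\right) = - 50 \left(\left(-8\right)^{2} - 2 \cdot 4\right) = - 50 \left(64 - 8\right) = \left(-50\right) 56 = -2800$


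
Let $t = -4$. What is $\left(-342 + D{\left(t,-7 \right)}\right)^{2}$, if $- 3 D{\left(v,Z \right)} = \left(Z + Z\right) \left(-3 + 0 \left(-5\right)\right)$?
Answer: $126736$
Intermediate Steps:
$D{\left(v,Z \right)} = 2 Z$ ($D{\left(v,Z \right)} = - \frac{\left(Z + Z\right) \left(-3 + 0 \left(-5\right)\right)}{3} = - \frac{2 Z \left(-3 + 0\right)}{3} = - \frac{2 Z \left(-3\right)}{3} = - \frac{\left(-6\right) Z}{3} = 2 Z$)
$\left(-342 + D{\left(t,-7 \right)}\right)^{2} = \left(-342 + 2 \left(-7\right)\right)^{2} = \left(-342 - 14\right)^{2} = \left(-356\right)^{2} = 126736$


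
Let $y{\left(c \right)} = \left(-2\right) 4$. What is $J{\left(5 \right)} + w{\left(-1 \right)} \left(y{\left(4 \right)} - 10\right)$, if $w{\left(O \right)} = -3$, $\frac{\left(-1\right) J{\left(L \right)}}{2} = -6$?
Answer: $66$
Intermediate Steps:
$J{\left(L \right)} = 12$ ($J{\left(L \right)} = \left(-2\right) \left(-6\right) = 12$)
$y{\left(c \right)} = -8$
$J{\left(5 \right)} + w{\left(-1 \right)} \left(y{\left(4 \right)} - 10\right) = 12 - 3 \left(-8 - 10\right) = 12 - -54 = 12 + 54 = 66$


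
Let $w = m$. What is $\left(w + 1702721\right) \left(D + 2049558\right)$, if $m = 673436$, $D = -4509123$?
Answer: $-5844312591705$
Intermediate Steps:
$w = 673436$
$\left(w + 1702721\right) \left(D + 2049558\right) = \left(673436 + 1702721\right) \left(-4509123 + 2049558\right) = 2376157 \left(-2459565\right) = -5844312591705$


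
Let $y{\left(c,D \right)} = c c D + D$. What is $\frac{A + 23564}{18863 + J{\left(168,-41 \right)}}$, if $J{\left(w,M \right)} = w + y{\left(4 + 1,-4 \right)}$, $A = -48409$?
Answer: $- \frac{24845}{18927} \approx -1.3127$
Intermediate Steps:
$y{\left(c,D \right)} = D + D c^{2}$ ($y{\left(c,D \right)} = c^{2} D + D = D c^{2} + D = D + D c^{2}$)
$J{\left(w,M \right)} = -104 + w$ ($J{\left(w,M \right)} = w - 4 \left(1 + \left(4 + 1\right)^{2}\right) = w - 4 \left(1 + 5^{2}\right) = w - 4 \left(1 + 25\right) = w - 104 = -104 + w$)
$\frac{A + 23564}{18863 + J{\left(168,-41 \right)}} = \frac{-48409 + 23564}{18863 + \left(-104 + 168\right)} = - \frac{24845}{18863 + 64} = - \frac{24845}{18927}$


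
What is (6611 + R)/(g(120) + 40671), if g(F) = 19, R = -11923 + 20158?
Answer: 571/1565 ≈ 0.36486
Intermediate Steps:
R = 8235
(6611 + R)/(g(120) + 40671) = (6611 + 8235)/(19 + 40671) = 14846/40690 = 14846*(1/40690) = 571/1565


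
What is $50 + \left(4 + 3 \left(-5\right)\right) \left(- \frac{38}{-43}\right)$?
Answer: $\frac{1732}{43} \approx 40.279$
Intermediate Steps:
$50 + \left(4 + 3 \left(-5\right)\right) \left(- \frac{38}{-43}\right) = 50 + \left(4 - 15\right) \left(\left(-38\right) \left(- \frac{1}{43}\right)\right) = 50 - \frac{418}{43} = \frac{1732}{43}$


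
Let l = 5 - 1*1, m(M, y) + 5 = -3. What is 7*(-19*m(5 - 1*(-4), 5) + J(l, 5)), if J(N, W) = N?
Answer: 1092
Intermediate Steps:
m(M, y) = -8 (m(M, y) = -5 - 3 = -8)
l = 4 (l = 5 - 1 = 4)
7*(-19*m(5 - 1*(-4), 5) + J(l, 5)) = 7*(-19*(-8) + 4) = 7*(152 + 4) = 7*156 = 1092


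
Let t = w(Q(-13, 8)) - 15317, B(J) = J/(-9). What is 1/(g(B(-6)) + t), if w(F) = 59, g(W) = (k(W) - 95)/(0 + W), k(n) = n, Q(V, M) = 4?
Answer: -2/30799 ≈ -6.4937e-5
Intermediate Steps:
B(J) = -J/9 (B(J) = J*(-1/9) = -J/9)
g(W) = (-95 + W)/W (g(W) = (W - 95)/(0 + W) = (-95 + W)/W)
t = -15258 (t = 59 - 15317 = -15258)
1/(g(B(-6)) + t) = 1/((-95 - 1/9*(-6))/((-1/9*(-6))) - 15258) = 1/((-95 + 2/3)/(2/3) - 15258) = 1/((3/2)*(-283/3) - 15258) = 1/(-283/2 - 15258) = 1/(-30799/2) = -2/30799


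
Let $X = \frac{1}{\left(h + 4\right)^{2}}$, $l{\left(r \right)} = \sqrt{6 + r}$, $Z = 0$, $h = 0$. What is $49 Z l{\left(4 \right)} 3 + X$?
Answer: $\frac{1}{16} \approx 0.0625$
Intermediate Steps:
$X = \frac{1}{16}$ ($X = \frac{1}{\left(0 + 4\right)^{2}} = \frac{1}{4^{2}} = \frac{1}{16} \approx 0.0625$)
$49 Z l{\left(4 \right)} 3 + X = 49 \cdot 0 \sqrt{6 + 4} \cdot 3 + \frac{1}{16} = 49 \cdot 0 \sqrt{10} \cdot 3 + \frac{1}{16} = 49 \cdot 0 \cdot 3 + \frac{1}{16} = 49 \cdot 0 + \frac{1}{16} = 0 + \frac{1}{16} = \frac{1}{16}$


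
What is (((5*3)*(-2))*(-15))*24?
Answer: 10800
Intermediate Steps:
(((5*3)*(-2))*(-15))*24 = ((15*(-2))*(-15))*24 = -30*(-15)*24 = 450*24 = 10800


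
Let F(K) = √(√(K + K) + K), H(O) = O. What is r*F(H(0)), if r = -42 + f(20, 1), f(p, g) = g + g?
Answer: 0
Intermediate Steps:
f(p, g) = 2*g
F(K) = √(K + √2*√K) (F(K) = √(√(2*K) + K) = √(√2*√K + K) = √(K + √2*√K))
r = -40 (r = -42 + 2*1 = -42 + 2 = -40)
r*F(H(0)) = -40*√(0 + √2*√0) = -40*√(0 + √2*0) = -40*√(0 + 0) = -40*√0 = -40*0 = 0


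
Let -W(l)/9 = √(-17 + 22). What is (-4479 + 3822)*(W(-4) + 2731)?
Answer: -1794267 + 5913*√5 ≈ -1.7810e+6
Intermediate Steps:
W(l) = -9*√5 (W(l) = -9*√(-17 + 22) = -9*√5)
(-4479 + 3822)*(W(-4) + 2731) = (-4479 + 3822)*(-9*√5 + 2731) = -657*(2731 - 9*√5) = -1794267 + 5913*√5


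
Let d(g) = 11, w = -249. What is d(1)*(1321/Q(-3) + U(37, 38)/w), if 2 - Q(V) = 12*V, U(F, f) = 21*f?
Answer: 1094885/3154 ≈ 347.14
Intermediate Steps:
Q(V) = 2 - 12*V
d(1)*(1321/Q(-3) + U(37, 38)/w) = 11*(1321/(2 - 12*(-3)) + (21*38)/(-249)) = 11*(1321/(2 + 36) + 798*(-1/249)) = 11*(1321/38 - 266/83) = 11*(99535/3154) = 1094885/3154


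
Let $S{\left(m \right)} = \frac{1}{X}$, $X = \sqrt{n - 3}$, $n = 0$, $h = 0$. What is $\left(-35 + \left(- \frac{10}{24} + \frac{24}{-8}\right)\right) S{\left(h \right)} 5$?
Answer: $\frac{2305 i \sqrt{3}}{36} \approx 110.9 i$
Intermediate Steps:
$X = i \sqrt{3}$ ($X = \sqrt{0 - 3} = \sqrt{-3} = i \sqrt{3} \approx 1.732 i$)
$S{\left(m \right)} = - \frac{i \sqrt{3}}{3}$ ($S{\left(m \right)} = \frac{1}{i \sqrt{3}} = - \frac{i \sqrt{3}}{3}$)
$\left(-35 + \left(- \frac{10}{24} + \frac{24}{-8}\right)\right) S{\left(h \right)} 5 = \left(-35 + \left(- \frac{10}{24} + \frac{24}{-8}\right)\right) - \frac{i \sqrt{3}}{3} \cdot 5 = \left(-35 + \left(\left(-10\right) \frac{1}{24} + 24 \left(- \frac{1}{8}\right)\right)\right) \left(- \frac{5 i \sqrt{3}}{3}\right) = \left(-35 - \frac{41}{12}\right) \left(- \frac{5 i \sqrt{3}}{3}\right) = - \frac{461 \left(- \frac{5 i \sqrt{3}}{3}\right)}{12} = \frac{2305 i \sqrt{3}}{36}$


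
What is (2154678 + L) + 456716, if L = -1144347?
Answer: 1467047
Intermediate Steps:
(2154678 + L) + 456716 = (2154678 - 1144347) + 456716 = 1010331 + 456716 = 1467047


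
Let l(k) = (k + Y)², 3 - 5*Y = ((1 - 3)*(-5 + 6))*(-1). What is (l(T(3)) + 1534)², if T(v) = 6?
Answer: 1545354721/625 ≈ 2.4726e+6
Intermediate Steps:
Y = ⅕ (Y = ⅗ - (1 - 3)*(-5 + 6)*(-1)/5 = ⅗ - (-2*1)*(-1)/5 = ⅗ - (-2)*(-1)/5 = ⅗ - ⅕*2 = ⅗ - ⅖ = ⅕ ≈ 0.20000)
l(k) = (⅕ + k)² (l(k) = (k + ⅕)² = (⅕ + k)²)
(l(T(3)) + 1534)² = ((1 + 5*6)²/25 + 1534)² = ((1 + 30)²/25 + 1534)² = ((1/25)*31² + 1534)² = ((1/25)*961 + 1534)² = (961/25 + 1534)² = (39311/25)² = 1545354721/625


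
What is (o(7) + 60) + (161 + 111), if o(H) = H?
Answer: 339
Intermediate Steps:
(o(7) + 60) + (161 + 111) = (7 + 60) + (161 + 111) = 67 + 272 = 339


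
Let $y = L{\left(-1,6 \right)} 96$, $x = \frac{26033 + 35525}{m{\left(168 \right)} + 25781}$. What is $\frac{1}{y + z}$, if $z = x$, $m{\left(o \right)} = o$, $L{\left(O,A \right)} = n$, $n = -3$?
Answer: $- \frac{3707}{1058822} \approx -0.0035011$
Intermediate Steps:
$L{\left(O,A \right)} = -3$
$x = \frac{8794}{3707}$ ($x = \frac{26033 + 35525}{168 + 25781} = \frac{61558}{25949} = 61558 \cdot \frac{1}{25949} = \frac{8794}{3707} \approx 2.3723$)
$y = -288$ ($y = \left(-3\right) 96 = -288$)
$z = \frac{8794}{3707} \approx 2.3723$
$\frac{1}{y + z} = \frac{1}{-288 + \frac{8794}{3707}} = \frac{1}{- \frac{1058822}{3707}} = - \frac{3707}{1058822}$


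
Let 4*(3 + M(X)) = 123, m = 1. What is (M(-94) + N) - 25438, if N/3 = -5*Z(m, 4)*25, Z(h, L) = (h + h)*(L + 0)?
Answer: -113641/4 ≈ -28410.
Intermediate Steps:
M(X) = 111/4 (M(X) = -3 + (¼)*123 = -3 + 123/4 = 111/4)
Z(h, L) = 2*L*h (Z(h, L) = (2*h)*L = 2*L*h)
N = -3000 (N = 3*(-10*4*25) = 3*(-5*8*25) = 3*(-40*25) = 3*(-1000) = -3000)
(M(-94) + N) - 25438 = (111/4 - 3000) - 25438 = -11889/4 - 25438 = -113641/4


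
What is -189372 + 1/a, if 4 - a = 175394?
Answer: -33213955081/175390 ≈ -1.8937e+5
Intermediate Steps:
a = -175390 (a = 4 - 1*175394 = 4 - 175394 = -175390)
-189372 + 1/a = -189372 + 1/(-175390) = -189372 - 1/175390 = -33213955081/175390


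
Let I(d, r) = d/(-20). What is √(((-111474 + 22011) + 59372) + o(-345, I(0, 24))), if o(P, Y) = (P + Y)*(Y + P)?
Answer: √88934 ≈ 298.22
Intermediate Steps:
I(d, r) = -d/20 (I(d, r) = d*(-1/20) = -d/20)
o(P, Y) = (P + Y)² (o(P, Y) = (P + Y)*(P + Y) = (P + Y)²)
√(((-111474 + 22011) + 59372) + o(-345, I(0, 24))) = √(((-111474 + 22011) + 59372) + (-345 - 1/20*0)²) = √((-89463 + 59372) + (-345 + 0)²) = √(-30091 + (-345)²) = √(-30091 + 119025) = √88934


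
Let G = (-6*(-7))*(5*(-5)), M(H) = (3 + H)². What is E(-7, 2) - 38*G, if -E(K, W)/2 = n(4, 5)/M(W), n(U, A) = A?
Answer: 199498/5 ≈ 39900.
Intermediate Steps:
E(K, W) = -10/(3 + W)² (E(K, W) = -10/((3 + W)²) = -10/(3 + W)²)
G = -1050 (G = 42*(-25) = -1050)
E(-7, 2) - 38*G = -10/(3 + 2)² - 38*(-1050) = -10/5² + 39900 = -10*1/25 + 39900 = -⅖ + 39900 = 199498/5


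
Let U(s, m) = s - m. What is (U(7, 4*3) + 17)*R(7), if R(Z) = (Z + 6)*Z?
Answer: 1092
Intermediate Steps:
R(Z) = Z*(6 + Z) (R(Z) = (6 + Z)*Z = Z*(6 + Z))
(U(7, 4*3) + 17)*R(7) = ((7 - 4*3) + 17)*(7*(6 + 7)) = ((7 - 1*12) + 17)*(7*13) = ((7 - 12) + 17)*91 = (-5 + 17)*91 = 12*91 = 1092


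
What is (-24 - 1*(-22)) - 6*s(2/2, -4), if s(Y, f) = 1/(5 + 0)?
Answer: -16/5 ≈ -3.2000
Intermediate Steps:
s(Y, f) = 1/5
(-24 - 1*(-22)) - 6*s(2/2, -4) = (-24 - 1*(-22)) - 6*1/5 = (-24 + 22) - 6/5 = -2 - 6/5 = -16/5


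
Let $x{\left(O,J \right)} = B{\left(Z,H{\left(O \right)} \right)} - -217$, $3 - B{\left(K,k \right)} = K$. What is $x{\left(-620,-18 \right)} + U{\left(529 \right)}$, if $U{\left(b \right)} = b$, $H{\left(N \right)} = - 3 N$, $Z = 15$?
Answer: $734$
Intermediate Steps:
$B{\left(K,k \right)} = 3 - K$
$x{\left(O,J \right)} = 205$ ($x{\left(O,J \right)} = \left(3 - 15\right) - -217 = \left(3 - 15\right) + 217 = -12 + 217 = 205$)
$x{\left(-620,-18 \right)} + U{\left(529 \right)} = 205 + 529 = 734$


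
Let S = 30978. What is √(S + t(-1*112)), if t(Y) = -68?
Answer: √30910 ≈ 175.81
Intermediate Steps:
√(S + t(-1*112)) = √(30978 - 68) = √30910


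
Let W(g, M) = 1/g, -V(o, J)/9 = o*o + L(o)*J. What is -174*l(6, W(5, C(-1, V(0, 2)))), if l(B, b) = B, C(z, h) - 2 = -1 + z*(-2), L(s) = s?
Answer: -1044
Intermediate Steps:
V(o, J) = -9*o² - 9*J*o (V(o, J) = -9*(o*o + o*J) = -9*(o² + J*o) = -9*o² - 9*J*o)
C(z, h) = 1 - 2*z (C(z, h) = 2 + (-1 + z*(-2)) = 2 + (-1 - 2*z) = 1 - 2*z)
-174*l(6, W(5, C(-1, V(0, 2)))) = -174*6 = -1044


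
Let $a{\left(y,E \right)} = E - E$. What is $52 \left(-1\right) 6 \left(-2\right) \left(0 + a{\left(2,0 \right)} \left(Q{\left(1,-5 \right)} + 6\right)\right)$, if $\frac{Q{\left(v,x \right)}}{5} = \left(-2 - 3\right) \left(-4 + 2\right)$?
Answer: $0$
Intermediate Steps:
$a{\left(y,E \right)} = 0$
$Q{\left(v,x \right)} = 50$ ($Q{\left(v,x \right)} = 5 \left(-2 - 3\right) \left(-4 + 2\right) = 5 \left(\left(-5\right) \left(-2\right)\right) = 5 \cdot 10 = 50$)
$52 \left(-1\right) 6 \left(-2\right) \left(0 + a{\left(2,0 \right)} \left(Q{\left(1,-5 \right)} + 6\right)\right) = 52 \left(-1\right) 6 \left(-2\right) \left(0 + 0 \left(50 + 6\right)\right) = 52 \left(-6\right) \left(-2\right) \left(0 + 0 \cdot 56\right) = 52 \cdot 12 \left(0 + 0\right) = 52 \cdot 12 \cdot 0 = 52 \cdot 0 = 0$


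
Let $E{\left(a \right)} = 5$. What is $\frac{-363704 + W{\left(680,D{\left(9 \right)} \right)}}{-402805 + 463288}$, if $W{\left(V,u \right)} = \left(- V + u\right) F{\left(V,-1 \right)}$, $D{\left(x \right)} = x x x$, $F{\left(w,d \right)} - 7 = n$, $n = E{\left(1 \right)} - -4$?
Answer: $- \frac{362920}{60483} \approx -6.0004$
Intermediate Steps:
$n = 9$ ($n = 5 - -4 = 5 + 4 = 9$)
$F{\left(w,d \right)} = 16$ ($F{\left(w,d \right)} = 7 + 9 = 16$)
$D{\left(x \right)} = x^{3}$ ($D{\left(x \right)} = x^{2} x = x^{3}$)
$W{\left(V,u \right)} = - 16 V + 16 u$ ($W{\left(V,u \right)} = \left(- V + u\right) 16 = \left(u - V\right) 16 = - 16 V + 16 u$)
$\frac{-363704 + W{\left(680,D{\left(9 \right)} \right)}}{-402805 + 463288} = \frac{-363704 + \left(\left(-16\right) 680 + 16 \cdot 9^{3}\right)}{-402805 + 463288} = \frac{-363704 + \left(-10880 + 16 \cdot 729\right)}{60483} = \left(-363704 + \left(-10880 + 11664\right)\right) \frac{1}{60483} = \left(-363704 + 784\right) \frac{1}{60483} = \left(-362920\right) \frac{1}{60483} = - \frac{362920}{60483}$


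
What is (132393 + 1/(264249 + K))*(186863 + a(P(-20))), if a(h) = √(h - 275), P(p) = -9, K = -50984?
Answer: 5276038151640998/213265 + 56469586292*I*√71/213265 ≈ 2.4739e+10 + 2.2311e+6*I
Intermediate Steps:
a(h) = √(-275 + h)
(132393 + 1/(264249 + K))*(186863 + a(P(-20))) = (132393 + 1/(264249 - 50984))*(186863 + √(-275 - 9)) = (132393 + 1/213265)*(186863 + √(-284)) = (132393 + 1/213265)*(186863 + 2*I*√71) = 28234793146*(186863 + 2*I*√71)/213265 = 5276038151640998/213265 + 56469586292*I*√71/213265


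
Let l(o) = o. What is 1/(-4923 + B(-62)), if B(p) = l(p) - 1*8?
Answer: -1/4993 ≈ -0.00020028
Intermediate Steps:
B(p) = -8 + p (B(p) = p - 1*8 = p - 8 = -8 + p)
1/(-4923 + B(-62)) = 1/(-4923 + (-8 - 62)) = 1/(-4923 - 70) = 1/(-4993) = -1/4993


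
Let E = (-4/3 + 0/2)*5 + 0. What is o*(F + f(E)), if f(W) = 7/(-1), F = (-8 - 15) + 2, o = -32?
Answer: 896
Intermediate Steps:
F = -21 (F = -23 + 2 = -21)
E = -20/3 (E = (-4*⅓ + 0*(½))*5 + 0 = (-4/3 + 0)*5 + 0 = -4/3*5 + 0 = -20/3 + 0 = -20/3 ≈ -6.6667)
f(W) = -7 (f(W) = 7*(-1) = -7)
o*(F + f(E)) = -32*(-21 - 7) = -32*(-28) = 896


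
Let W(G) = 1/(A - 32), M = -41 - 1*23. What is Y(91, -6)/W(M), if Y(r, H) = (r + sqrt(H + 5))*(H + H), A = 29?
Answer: 3276 + 36*I ≈ 3276.0 + 36.0*I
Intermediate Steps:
Y(r, H) = 2*H*(r + sqrt(5 + H)) (Y(r, H) = (r + sqrt(5 + H))*(2*H) = 2*H*(r + sqrt(5 + H)))
M = -64 (M = -41 - 23 = -64)
W(G) = -1/3 (W(G) = 1/(29 - 32) = 1/(-3) = -1/3)
Y(91, -6)/W(M) = (2*(-6)*(91 + sqrt(5 - 6)))/(-1/3) = (2*(-6)*(91 + sqrt(-1)))*(-3) = (2*(-6)*(91 + I))*(-3) = (-1092 - 12*I)*(-3) = 3276 + 36*I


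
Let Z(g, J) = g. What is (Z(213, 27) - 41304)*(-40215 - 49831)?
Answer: 3700080186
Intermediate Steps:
(Z(213, 27) - 41304)*(-40215 - 49831) = (213 - 41304)*(-40215 - 49831) = -41091*(-90046) = 3700080186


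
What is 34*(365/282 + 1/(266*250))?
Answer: 206318647/4688250 ≈ 44.008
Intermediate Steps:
34*(365/282 + 1/(266*250)) = 34*(365*(1/282) + (1/266)*(1/250)) = 34*(365/282 + 1/66500) = 34*(12136391/9376500) = 206318647/4688250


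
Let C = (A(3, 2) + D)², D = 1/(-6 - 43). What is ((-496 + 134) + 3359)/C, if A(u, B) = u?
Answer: 7195797/21316 ≈ 337.58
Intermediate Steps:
D = -1/49 (D = 1/(-49) = -1/49 ≈ -0.020408)
C = 21316/2401 (C = (3 - 1/49)² = (146/49)² = 21316/2401 ≈ 8.8780)
((-496 + 134) + 3359)/C = ((-496 + 134) + 3359)/(21316/2401) = (-362 + 3359)*(2401/21316) = 2997*(2401/21316) = 7195797/21316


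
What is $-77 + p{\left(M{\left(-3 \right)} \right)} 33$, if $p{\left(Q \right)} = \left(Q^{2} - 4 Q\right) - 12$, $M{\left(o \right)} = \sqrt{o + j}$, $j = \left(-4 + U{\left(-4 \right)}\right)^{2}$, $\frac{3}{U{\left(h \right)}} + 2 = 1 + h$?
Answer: $\frac{3157}{25} - \frac{132 \sqrt{454}}{5} \approx -436.23$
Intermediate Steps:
$U{\left(h \right)} = \frac{3}{-1 + h}$ ($U{\left(h \right)} = \frac{3}{-2 + \left(1 + h\right)} = \frac{3}{-1 + h}$)
$j = \frac{529}{25}$ ($j = \left(-4 + \frac{3}{-1 - 4}\right)^{2} = \left(-4 + \frac{3}{-5}\right)^{2} = \left(-4 + 3 \left(- \frac{1}{5}\right)\right)^{2} = \left(-4 - \frac{3}{5}\right)^{2} = \left(- \frac{23}{5}\right)^{2} = \frac{529}{25} \approx 21.16$)
$M{\left(o \right)} = \sqrt{\frac{529}{25} + o}$ ($M{\left(o \right)} = \sqrt{o + \frac{529}{25}} = \sqrt{\frac{529}{25} + o}$)
$p{\left(Q \right)} = -12 + Q^{2} - 4 Q$
$-77 + p{\left(M{\left(-3 \right)} \right)} 33 = -77 + \left(-12 + \left(\frac{\sqrt{529 + 25 \left(-3\right)}}{5}\right)^{2} - 4 \frac{\sqrt{529 + 25 \left(-3\right)}}{5}\right) 33 = -77 + \left(-12 + \left(\frac{\sqrt{529 - 75}}{5}\right)^{2} - 4 \frac{\sqrt{529 - 75}}{5}\right) 33 = -77 + \left(-12 + \left(\frac{\sqrt{454}}{5}\right)^{2} - 4 \frac{\sqrt{454}}{5}\right) 33 = -77 + \left(-12 + \frac{454}{25} - \frac{4 \sqrt{454}}{5}\right) 33 = -77 + \left(\frac{154}{25} - \frac{4 \sqrt{454}}{5}\right) 33 = -77 + \left(\frac{5082}{25} - \frac{132 \sqrt{454}}{5}\right) = \frac{3157}{25} - \frac{132 \sqrt{454}}{5}$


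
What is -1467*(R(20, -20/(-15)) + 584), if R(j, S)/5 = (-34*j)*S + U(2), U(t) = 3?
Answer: 5771667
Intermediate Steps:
R(j, S) = 15 - 170*S*j (R(j, S) = 5*((-34*j)*S + 3) = 5*(-34*S*j + 3) = 5*(3 - 34*S*j) = 15 - 170*S*j)
-1467*(R(20, -20/(-15)) + 584) = -1467*((15 - 170*(-20/(-15))*20) + 584) = -1467*((15 - 170*(-20*(-1/15))*20) + 584) = -1467*((15 - 170*4/3*20) + 584) = -1467*((15 - 13600/3) + 584) = -1467*(-13555/3 + 584) = -1467*(-11803/3) = 5771667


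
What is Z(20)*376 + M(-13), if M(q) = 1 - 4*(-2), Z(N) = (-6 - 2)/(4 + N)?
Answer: -349/3 ≈ -116.33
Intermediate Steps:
Z(N) = -8/(4 + N)
M(q) = 9 (M(q) = 1 + 8 = 9)
Z(20)*376 + M(-13) = -8/(4 + 20)*376 + 9 = -8/24*376 + 9 = -8*1/24*376 + 9 = -⅓*376 + 9 = -376/3 + 9 = -349/3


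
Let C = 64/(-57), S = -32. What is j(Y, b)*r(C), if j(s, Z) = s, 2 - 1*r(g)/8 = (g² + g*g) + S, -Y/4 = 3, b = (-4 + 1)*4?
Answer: -3272768/1083 ≈ -3021.9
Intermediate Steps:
b = -12 (b = -3*4 = -12)
C = -64/57 (C = 64*(-1/57) = -64/57 ≈ -1.1228)
Y = -12 (Y = -4*3 = -12)
r(g) = 272 - 16*g² (r(g) = 16 - 8*((g² + g*g) - 32) = 16 - 8*((g² + g²) - 32) = 16 - 8*(2*g² - 32) = 16 - 8*(-32 + 2*g²) = 16 + (256 - 16*g²) = 272 - 16*g²)
j(Y, b)*r(C) = -12*(272 - 16*(-64/57)²) = -12*(272 - 16*4096/3249) = -12*(272 - 65536/3249) = -12*818192/3249 = -3272768/1083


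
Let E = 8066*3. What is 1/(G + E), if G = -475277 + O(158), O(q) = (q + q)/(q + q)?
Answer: -1/451078 ≈ -2.2169e-6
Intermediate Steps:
E = 24198
O(q) = 1 (O(q) = (2*q)/((2*q)) = (2*q)*(1/(2*q)) = 1)
G = -475276 (G = -475277 + 1 = -475276)
1/(G + E) = 1/(-475276 + 24198) = 1/(-451078) = -1/451078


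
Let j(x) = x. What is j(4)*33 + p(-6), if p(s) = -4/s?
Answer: 398/3 ≈ 132.67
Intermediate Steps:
j(4)*33 + p(-6) = 4*33 - 4/(-6) = 132 - 4*(-⅙) = 132 + ⅔ = 398/3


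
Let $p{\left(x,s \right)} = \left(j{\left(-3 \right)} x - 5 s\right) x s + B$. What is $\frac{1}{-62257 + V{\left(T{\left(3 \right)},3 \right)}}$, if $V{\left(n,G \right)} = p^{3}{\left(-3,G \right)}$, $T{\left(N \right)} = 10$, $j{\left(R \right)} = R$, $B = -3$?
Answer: $\frac{1}{70394} \approx 1.4206 \cdot 10^{-5}$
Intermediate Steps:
$p{\left(x,s \right)} = -3 + s x \left(- 5 s - 3 x\right)$ ($p{\left(x,s \right)} = \left(- 3 x - 5 s\right) x s - 3 = \left(- 5 s - 3 x\right) x s - 3 = x \left(- 5 s - 3 x\right) s - 3 = s x \left(- 5 s - 3 x\right) - 3 = -3 + s x \left(- 5 s - 3 x\right)$)
$V{\left(n,G \right)} = \left(-3 - 27 G + 15 G^{2}\right)^{3}$ ($V{\left(n,G \right)} = \left(-3 - - 15 G^{2} - 3 G \left(-3\right)^{2}\right)^{3} = \left(-3 + 15 G^{2} - 3 G 9\right)^{3} = \left(-3 + 15 G^{2} - 27 G\right)^{3} = \left(-3 - 27 G + 15 G^{2}\right)^{3}$)
$\frac{1}{-62257 + V{\left(T{\left(3 \right)},3 \right)}} = \frac{1}{-62257 + 27 \left(-1 - 27 + 5 \cdot 3^{2}\right)^{3}} = \frac{1}{-62257 + 27 \left(-1 - 27 + 5 \cdot 9\right)^{3}} = \frac{1}{-62257 + 27 \left(-1 - 27 + 45\right)^{3}} = \frac{1}{-62257 + 27 \cdot 17^{3}} = \frac{1}{-62257 + 27 \cdot 4913} = \frac{1}{-62257 + 132651} = \frac{1}{70394}$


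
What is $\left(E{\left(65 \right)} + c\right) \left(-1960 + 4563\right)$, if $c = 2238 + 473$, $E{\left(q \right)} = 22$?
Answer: $7113999$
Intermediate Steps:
$c = 2711$
$\left(E{\left(65 \right)} + c\right) \left(-1960 + 4563\right) = \left(22 + 2711\right) \left(-1960 + 4563\right) = 2733 \cdot 2603 = 7113999$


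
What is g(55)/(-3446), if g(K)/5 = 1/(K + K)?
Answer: -1/75812 ≈ -1.3191e-5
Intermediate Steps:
g(K) = 5/(2*K) (g(K) = 5/(K + K) = 5/((2*K)) = 5*(1/(2*K)) = 5/(2*K))
g(55)/(-3446) = ((5/2)/55)/(-3446) = ((5/2)*(1/55))*(-1/3446) = (1/22)*(-1/3446) = -1/75812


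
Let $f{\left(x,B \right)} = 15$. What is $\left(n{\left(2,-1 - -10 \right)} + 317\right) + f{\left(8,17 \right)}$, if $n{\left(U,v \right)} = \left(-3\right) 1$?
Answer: $329$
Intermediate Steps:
$n{\left(U,v \right)} = -3$
$\left(n{\left(2,-1 - -10 \right)} + 317\right) + f{\left(8,17 \right)} = \left(-3 + 317\right) + 15 = 314 + 15 = 329$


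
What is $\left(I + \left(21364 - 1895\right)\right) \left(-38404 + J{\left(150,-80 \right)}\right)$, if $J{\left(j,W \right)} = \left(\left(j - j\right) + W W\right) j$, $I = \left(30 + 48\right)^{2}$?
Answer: $23549542588$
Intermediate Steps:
$I = 6084$ ($I = 78^{2} = 6084$)
$J{\left(j,W \right)} = j W^{2}$ ($J{\left(j,W \right)} = \left(0 + W^{2}\right) j = W^{2} j = j W^{2}$)
$\left(I + \left(21364 - 1895\right)\right) \left(-38404 + J{\left(150,-80 \right)}\right) = \left(6084 + \left(21364 - 1895\right)\right) \left(-38404 + 150 \left(-80\right)^{2}\right) = \left(6084 + 19469\right) \left(-38404 + 150 \cdot 6400\right) = 25553 \left(-38404 + 960000\right) = 25553 \cdot 921596 = 23549542588$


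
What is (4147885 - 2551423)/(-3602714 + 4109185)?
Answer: 228066/72353 ≈ 3.1521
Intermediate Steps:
(4147885 - 2551423)/(-3602714 + 4109185) = 1596462/506471 = 1596462*(1/506471) = 228066/72353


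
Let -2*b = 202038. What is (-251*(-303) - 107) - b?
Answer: 176965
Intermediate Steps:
b = -101019 (b = -½*202038 = -101019)
(-251*(-303) - 107) - b = (-251*(-303) - 107) - 1*(-101019) = (76053 - 107) + 101019 = 75946 + 101019 = 176965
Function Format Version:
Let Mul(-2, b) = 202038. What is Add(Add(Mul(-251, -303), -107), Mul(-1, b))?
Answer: 176965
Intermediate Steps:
b = -101019 (b = Mul(Rational(-1, 2), 202038) = -101019)
Add(Add(Mul(-251, -303), -107), Mul(-1, b)) = Add(Add(Mul(-251, -303), -107), Mul(-1, -101019)) = Add(Add(76053, -107), 101019) = Add(75946, 101019) = 176965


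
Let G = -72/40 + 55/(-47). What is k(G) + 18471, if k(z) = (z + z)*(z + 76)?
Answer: 996102823/55225 ≈ 18037.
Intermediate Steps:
G = -698/235 (G = -72*1/40 + 55*(-1/47) = -9/5 - 55/47 = -698/235 ≈ -2.9702)
k(z) = 2*z*(76 + z) (k(z) = (2*z)*(76 + z) = 2*z*(76 + z))
k(G) + 18471 = 2*(-698/235)*(76 - 698/235) + 18471 = 2*(-698/235)*(17162/235) + 18471 = -23958152/55225 + 18471 = 996102823/55225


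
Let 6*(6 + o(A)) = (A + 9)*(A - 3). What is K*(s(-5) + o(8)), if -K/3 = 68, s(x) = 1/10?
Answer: -8432/5 ≈ -1686.4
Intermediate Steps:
s(x) = ⅒
o(A) = -6 + (-3 + A)*(9 + A)/6 (o(A) = -6 + ((A + 9)*(A - 3))/6 = -6 + ((9 + A)*(-3 + A))/6 = -6 + ((-3 + A)*(9 + A))/6 = -6 + (-3 + A)*(9 + A)/6)
K = -204 (K = -3*68 = -204)
K*(s(-5) + o(8)) = -204*(⅒ + (-21/2 + 8 + (⅙)*8²)) = -204*(⅒ + (-21/2 + 8 + (⅙)*64)) = -204*(⅒ + (-21/2 + 8 + 32/3)) = -204*(⅒ + 49/6) = -204*124/15 = -8432/5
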